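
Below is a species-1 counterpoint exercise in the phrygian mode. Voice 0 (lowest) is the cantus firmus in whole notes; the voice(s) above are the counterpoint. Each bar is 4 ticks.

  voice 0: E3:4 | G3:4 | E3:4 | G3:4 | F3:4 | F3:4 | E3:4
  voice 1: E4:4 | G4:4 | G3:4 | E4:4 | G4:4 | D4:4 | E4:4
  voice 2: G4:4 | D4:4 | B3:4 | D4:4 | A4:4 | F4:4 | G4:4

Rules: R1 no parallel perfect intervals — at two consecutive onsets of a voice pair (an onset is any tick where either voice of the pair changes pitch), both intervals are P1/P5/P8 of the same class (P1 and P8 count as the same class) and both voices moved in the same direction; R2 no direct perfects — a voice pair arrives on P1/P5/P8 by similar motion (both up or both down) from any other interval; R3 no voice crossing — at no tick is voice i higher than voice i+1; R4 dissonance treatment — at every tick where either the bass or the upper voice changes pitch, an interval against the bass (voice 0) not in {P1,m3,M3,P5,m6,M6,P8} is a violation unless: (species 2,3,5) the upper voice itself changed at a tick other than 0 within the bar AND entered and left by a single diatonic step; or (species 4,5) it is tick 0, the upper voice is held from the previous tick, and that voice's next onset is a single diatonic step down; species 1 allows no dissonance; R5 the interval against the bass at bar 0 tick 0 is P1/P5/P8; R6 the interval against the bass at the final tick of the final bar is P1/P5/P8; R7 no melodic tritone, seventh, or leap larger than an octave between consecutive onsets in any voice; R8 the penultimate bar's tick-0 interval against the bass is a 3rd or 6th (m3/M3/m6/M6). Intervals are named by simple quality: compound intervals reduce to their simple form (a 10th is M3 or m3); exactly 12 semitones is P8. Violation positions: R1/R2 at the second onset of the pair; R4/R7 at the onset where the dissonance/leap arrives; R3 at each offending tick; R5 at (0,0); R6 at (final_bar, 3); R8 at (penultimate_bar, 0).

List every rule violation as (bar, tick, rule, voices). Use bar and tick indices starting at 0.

(0, 0, R5, (0, 2))
(1, 0, R1, (0, 1))
(1, 0, R3, (1, 2))
(1, 1, R3, (1, 2))
(1, 2, R3, (1, 2))
(1, 3, R3, (1, 2))
(2, 0, R1, (0, 2))
(3, 0, R1, (0, 2))
(3, 0, R3, (1, 2))
(3, 1, R3, (1, 2))
(3, 2, R3, (1, 2))
(3, 3, R3, (1, 2))
(4, 0, R4, (0, 1))
(5, 0, R8, (0, 2))
(6, 3, R6, (0, 2))

bar 0: v0=E3 v1=E4 v2=G4 downbeat m3
bar 1: v0=G3 v1=G4 v2=D4 downbeat P5
bar 2: v0=E3 v1=G3 v2=B3 downbeat P5
bar 3: v0=G3 v1=E4 v2=D4 downbeat P5
bar 4: v0=F3 v1=G4 v2=A4 downbeat M3
bar 5: v0=F3 v1=D4 v2=F4 downbeat P8
bar 6: v0=E3 v1=E4 v2=G4 downbeat m3
  -> R5 @ bar 0 tick 0 v(0, 2): opens on m3
  -> R1 @ bar 1 tick 0 v(0, 1): E3/E4 P8 -> G3/G4 P8 similar
  -> R3 @ bar 1 tick 0 v(1, 2): G4 above D4
  -> R3 @ bar 1 tick 1 v(1, 2): G4 above D4
  -> R3 @ bar 1 tick 2 v(1, 2): G4 above D4
  -> R3 @ bar 1 tick 3 v(1, 2): G4 above D4
  -> R1 @ bar 2 tick 0 v(0, 2): G3/D4 P5 -> E3/B3 P5 similar
  -> R1 @ bar 3 tick 0 v(0, 2): E3/B3 P5 -> G3/D4 P5 similar
  -> R3 @ bar 3 tick 0 v(1, 2): E4 above D4
  -> R3 @ bar 3 tick 1 v(1, 2): E4 above D4
  -> R3 @ bar 3 tick 2 v(1, 2): E4 above D4
  -> R3 @ bar 3 tick 3 v(1, 2): E4 above D4
  -> R4 @ bar 4 tick 0 v(0, 1): F3/G4 M2 untreated
  -> R8 @ bar 5 tick 0 v(0, 2): penult P8 not 3rd/6th
  -> R6 @ bar 6 tick 3 v(0, 2): closes on m3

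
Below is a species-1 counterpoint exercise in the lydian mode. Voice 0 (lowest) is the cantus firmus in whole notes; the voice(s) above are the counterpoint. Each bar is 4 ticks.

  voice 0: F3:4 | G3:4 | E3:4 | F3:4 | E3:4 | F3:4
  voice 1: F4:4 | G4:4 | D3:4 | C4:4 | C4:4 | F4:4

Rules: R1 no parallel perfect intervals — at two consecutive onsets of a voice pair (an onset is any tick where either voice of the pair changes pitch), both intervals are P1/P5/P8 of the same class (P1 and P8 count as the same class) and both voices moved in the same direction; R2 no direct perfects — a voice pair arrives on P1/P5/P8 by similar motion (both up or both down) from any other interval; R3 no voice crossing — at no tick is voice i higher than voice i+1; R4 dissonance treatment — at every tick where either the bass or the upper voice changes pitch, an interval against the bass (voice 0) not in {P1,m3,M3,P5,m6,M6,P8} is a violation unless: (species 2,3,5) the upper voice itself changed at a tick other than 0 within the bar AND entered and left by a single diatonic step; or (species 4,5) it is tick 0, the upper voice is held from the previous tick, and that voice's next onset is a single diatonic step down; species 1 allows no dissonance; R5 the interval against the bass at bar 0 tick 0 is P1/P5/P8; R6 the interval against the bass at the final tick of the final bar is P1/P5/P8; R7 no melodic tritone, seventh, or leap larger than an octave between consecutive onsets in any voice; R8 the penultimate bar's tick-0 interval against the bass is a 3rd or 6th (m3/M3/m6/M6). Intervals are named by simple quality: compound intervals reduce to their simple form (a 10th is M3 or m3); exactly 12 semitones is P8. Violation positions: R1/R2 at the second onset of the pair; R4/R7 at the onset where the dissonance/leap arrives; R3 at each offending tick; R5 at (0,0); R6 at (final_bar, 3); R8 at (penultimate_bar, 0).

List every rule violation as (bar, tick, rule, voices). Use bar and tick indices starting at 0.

(1, 0, R1, (0, 1))
(2, 0, R3, (0, 1))
(2, 0, R4, (0, 1))
(2, 0, R7, (1,))
(2, 1, R3, (0, 1))
(2, 2, R3, (0, 1))
(2, 3, R3, (0, 1))
(3, 0, R2, (0, 1))
(3, 0, R7, (1,))
(5, 0, R2, (0, 1))

bar 0: v0=F3 v1=F4 downbeat P8
bar 1: v0=G3 v1=G4 downbeat P8
bar 2: v0=E3 v1=D3 downbeat M2
bar 3: v0=F3 v1=C4 downbeat P5
bar 4: v0=E3 v1=C4 downbeat m6
bar 5: v0=F3 v1=F4 downbeat P8
  -> R1 @ bar 1 tick 0 v(0, 1): F3/F4 P8 -> G3/G4 P8 similar
  -> R3 @ bar 2 tick 0 v(0, 1): E3 above D3
  -> R4 @ bar 2 tick 0 v(0, 1): E3/D3 M2 untreated
  -> R7 @ bar 2 tick 0 v(1,): G4->D3 leap 17st
  -> R3 @ bar 2 tick 1 v(0, 1): E3 above D3
  -> R3 @ bar 2 tick 2 v(0, 1): E3 above D3
  -> R3 @ bar 2 tick 3 v(0, 1): E3 above D3
  -> R2 @ bar 3 tick 0 v(0, 1): E3/D3 M2 -> F3/C4 P5 similar
  -> R7 @ bar 3 tick 0 v(1,): D3->C4 leap 10st
  -> R2 @ bar 5 tick 0 v(0, 1): E3/C4 m6 -> F3/F4 P8 similar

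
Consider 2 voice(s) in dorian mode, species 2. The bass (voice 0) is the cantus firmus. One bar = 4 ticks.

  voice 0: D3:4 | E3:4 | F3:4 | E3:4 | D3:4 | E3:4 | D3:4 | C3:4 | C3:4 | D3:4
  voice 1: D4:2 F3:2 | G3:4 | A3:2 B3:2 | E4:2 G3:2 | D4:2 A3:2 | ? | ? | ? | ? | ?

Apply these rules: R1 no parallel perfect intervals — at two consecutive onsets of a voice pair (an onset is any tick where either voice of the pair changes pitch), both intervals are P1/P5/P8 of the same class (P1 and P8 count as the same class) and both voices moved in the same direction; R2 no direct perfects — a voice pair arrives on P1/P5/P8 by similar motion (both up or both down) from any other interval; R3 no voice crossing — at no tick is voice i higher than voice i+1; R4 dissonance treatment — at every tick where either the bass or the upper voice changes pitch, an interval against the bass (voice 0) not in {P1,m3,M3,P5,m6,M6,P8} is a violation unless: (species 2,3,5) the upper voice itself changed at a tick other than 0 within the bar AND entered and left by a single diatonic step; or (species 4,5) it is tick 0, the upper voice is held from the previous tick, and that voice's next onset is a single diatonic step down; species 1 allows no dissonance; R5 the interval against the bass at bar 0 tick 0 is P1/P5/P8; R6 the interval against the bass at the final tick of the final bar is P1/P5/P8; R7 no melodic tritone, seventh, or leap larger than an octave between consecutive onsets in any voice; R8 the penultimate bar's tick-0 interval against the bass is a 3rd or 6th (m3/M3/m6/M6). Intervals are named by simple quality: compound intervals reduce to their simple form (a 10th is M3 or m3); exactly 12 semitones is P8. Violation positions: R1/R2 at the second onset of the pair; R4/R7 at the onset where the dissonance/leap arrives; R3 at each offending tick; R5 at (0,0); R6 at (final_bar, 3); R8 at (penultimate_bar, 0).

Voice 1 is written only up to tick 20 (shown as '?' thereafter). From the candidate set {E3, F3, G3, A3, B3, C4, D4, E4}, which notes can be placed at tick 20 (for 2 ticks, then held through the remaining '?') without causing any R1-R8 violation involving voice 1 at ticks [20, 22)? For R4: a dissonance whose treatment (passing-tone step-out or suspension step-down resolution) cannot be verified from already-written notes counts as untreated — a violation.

E3: legal
F3: violates R4
G3: legal
A3: violates R4
B3: violates R1
C4: legal
D4: violates R4
E4: violates R2

{C4, E3, G3}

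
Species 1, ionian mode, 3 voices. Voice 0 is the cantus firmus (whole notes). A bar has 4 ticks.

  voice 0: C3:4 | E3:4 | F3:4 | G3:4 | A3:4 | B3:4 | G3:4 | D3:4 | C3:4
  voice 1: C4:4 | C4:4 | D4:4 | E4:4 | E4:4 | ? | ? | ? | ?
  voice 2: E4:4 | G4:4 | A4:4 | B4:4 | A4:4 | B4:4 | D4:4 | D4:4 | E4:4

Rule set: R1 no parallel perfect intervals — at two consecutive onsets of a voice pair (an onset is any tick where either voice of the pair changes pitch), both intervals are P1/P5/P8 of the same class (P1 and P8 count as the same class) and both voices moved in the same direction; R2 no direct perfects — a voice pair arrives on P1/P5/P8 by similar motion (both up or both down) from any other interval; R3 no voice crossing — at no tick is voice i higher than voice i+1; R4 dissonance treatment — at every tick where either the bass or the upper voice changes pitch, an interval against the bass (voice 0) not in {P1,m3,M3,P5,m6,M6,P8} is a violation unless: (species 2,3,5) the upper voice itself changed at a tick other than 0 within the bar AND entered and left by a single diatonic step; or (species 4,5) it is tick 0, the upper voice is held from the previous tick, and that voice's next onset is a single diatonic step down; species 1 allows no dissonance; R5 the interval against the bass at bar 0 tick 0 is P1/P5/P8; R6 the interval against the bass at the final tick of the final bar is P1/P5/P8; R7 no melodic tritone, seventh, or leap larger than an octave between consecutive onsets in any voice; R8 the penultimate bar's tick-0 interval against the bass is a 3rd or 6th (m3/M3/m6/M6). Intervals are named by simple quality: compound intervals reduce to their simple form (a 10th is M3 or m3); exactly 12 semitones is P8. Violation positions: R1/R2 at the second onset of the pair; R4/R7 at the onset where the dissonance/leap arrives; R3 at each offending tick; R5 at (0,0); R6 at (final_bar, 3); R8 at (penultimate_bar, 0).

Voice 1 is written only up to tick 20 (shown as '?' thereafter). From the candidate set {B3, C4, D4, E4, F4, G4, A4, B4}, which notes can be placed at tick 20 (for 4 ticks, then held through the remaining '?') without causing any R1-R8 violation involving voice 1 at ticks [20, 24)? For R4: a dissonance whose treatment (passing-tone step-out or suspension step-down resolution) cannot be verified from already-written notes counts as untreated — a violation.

{B3, D4, G4}

B3: legal
C4: violates R4
D4: legal
E4: violates R4
F4: violates R4
G4: legal
A4: violates R4
B4: violates R2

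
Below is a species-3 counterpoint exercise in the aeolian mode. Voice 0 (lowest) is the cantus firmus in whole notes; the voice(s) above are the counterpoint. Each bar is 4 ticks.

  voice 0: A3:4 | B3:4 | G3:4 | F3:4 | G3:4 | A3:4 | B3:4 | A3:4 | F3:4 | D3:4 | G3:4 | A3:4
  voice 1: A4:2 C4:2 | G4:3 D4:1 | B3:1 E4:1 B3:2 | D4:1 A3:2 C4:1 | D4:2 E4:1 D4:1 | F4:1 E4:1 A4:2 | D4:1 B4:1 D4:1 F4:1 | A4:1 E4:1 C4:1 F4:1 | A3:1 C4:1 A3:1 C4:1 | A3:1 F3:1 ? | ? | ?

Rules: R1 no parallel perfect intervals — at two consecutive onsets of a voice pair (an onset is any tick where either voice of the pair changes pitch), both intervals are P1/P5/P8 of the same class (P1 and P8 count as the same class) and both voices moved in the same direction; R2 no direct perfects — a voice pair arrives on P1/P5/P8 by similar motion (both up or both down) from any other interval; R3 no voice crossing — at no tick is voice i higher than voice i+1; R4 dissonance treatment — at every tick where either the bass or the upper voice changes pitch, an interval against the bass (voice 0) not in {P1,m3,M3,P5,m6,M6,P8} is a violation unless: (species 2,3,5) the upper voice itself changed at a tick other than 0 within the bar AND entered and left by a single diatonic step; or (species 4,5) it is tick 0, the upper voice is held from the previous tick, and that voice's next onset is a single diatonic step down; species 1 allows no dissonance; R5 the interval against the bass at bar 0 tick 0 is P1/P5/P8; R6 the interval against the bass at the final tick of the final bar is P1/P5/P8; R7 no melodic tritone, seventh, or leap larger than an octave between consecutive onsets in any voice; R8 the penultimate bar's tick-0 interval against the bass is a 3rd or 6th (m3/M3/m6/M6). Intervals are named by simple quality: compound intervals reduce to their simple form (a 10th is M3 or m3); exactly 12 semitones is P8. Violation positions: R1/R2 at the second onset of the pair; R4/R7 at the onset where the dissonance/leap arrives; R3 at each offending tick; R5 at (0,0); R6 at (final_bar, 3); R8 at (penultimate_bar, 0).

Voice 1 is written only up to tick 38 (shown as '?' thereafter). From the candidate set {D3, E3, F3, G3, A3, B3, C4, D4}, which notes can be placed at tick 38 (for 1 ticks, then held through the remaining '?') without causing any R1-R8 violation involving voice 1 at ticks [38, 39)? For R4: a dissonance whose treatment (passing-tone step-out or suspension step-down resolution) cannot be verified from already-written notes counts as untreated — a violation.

D3: legal
E3: violates R4
F3: legal
G3: violates R4
A3: legal
B3: violates R7
C4: violates R4
D4: legal

{A3, D3, D4, F3}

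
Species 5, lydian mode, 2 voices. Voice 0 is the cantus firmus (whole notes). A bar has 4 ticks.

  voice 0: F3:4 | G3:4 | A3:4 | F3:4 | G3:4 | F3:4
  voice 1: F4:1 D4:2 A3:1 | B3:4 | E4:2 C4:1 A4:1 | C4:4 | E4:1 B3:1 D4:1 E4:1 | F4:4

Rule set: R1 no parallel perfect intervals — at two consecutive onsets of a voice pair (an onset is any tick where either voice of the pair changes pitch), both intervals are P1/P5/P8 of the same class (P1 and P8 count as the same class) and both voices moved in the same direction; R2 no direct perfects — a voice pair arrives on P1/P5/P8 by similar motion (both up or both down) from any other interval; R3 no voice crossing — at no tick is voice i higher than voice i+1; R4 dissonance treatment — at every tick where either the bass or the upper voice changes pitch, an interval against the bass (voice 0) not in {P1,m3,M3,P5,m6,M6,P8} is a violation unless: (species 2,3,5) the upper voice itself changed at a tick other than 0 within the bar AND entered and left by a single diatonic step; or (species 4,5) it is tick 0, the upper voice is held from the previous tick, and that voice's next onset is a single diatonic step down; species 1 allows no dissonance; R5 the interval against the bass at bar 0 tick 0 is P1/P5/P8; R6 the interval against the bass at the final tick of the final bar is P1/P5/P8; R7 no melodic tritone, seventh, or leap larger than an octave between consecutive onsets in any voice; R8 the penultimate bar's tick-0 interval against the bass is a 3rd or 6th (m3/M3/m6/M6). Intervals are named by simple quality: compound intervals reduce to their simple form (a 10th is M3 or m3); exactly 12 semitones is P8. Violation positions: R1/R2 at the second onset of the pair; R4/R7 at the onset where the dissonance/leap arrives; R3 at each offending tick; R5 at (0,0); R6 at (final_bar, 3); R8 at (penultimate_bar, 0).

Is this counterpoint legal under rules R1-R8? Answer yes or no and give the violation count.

No (2 violations)

bar 0: v0=F3 v1=F4 (P8)
bar 1: v0=G3 v1=B3 (M3)
bar 2: v0=A3 v1=E4 (P5)
bar 3: v0=F3 v1=C4 (P5)
bar 4: v0=G3 v1=E4 (M6)
bar 5: v0=F3 v1=F4 (P8)
  R2 @ bar2.0: G3/B3 M3 -> A3/E4 P5 similar
  R2 @ bar3.0: A3/A4 P8 -> F3/C4 P5 similar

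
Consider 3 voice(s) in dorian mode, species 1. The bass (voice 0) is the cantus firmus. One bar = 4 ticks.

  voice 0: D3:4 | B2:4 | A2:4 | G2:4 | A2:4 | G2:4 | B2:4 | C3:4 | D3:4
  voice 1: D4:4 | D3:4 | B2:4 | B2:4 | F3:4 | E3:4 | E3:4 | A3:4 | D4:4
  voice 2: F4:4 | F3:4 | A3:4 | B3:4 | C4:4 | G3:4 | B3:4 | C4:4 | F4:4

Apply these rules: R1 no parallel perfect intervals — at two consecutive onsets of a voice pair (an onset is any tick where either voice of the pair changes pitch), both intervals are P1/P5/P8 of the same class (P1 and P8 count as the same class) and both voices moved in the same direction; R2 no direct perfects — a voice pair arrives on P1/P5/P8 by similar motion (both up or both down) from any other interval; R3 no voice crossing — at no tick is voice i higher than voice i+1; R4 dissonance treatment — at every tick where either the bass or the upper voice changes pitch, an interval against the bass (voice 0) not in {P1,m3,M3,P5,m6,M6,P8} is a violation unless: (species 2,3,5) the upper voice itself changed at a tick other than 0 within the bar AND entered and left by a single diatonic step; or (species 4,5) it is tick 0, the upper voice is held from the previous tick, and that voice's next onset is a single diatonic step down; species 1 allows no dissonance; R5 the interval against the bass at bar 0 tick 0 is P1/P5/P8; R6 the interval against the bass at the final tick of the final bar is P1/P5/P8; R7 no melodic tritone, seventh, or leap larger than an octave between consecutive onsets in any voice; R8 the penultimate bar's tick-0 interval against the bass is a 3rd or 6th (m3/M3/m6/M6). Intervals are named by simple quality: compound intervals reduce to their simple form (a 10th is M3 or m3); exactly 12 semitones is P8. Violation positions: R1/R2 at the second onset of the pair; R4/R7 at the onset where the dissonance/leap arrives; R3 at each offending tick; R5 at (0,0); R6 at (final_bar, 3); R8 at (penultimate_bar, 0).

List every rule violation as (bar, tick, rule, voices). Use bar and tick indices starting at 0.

bar 0: v0=D3 v1=D4 v2=F4 downbeat m3
bar 1: v0=B2 v1=D3 v2=F3 downbeat TT
bar 2: v0=A2 v1=B2 v2=A3 downbeat P8
bar 3: v0=G2 v1=B2 v2=B3 downbeat M3
bar 4: v0=A2 v1=F3 v2=C4 downbeat m3
bar 5: v0=G2 v1=E3 v2=G3 downbeat P8
bar 6: v0=B2 v1=E3 v2=B3 downbeat P8
bar 7: v0=C3 v1=A3 v2=C4 downbeat P8
bar 8: v0=D3 v1=D4 v2=F4 downbeat m3
  -> R5 @ bar 0 tick 0 v(0, 2): opens on m3
  -> R4 @ bar 1 tick 0 v(0, 2): B2/F3 TT untreated
  -> R4 @ bar 2 tick 0 v(0, 1): A2/B2 M2 untreated
  -> R2 @ bar 4 tick 0 v(1, 2): B2/B3 P8 -> F3/C4 P5 similar
  -> R7 @ bar 4 tick 0 v(1,): B2->F3 leap 6st
  -> R2 @ bar 5 tick 0 v(0, 2): A2/C4 m3 -> G2/G3 P8 similar
  -> R1 @ bar 6 tick 0 v(0, 2): G2/G3 P8 -> B2/B3 P8 similar
  -> R4 @ bar 6 tick 0 v(0, 1): B2/E3 P4 untreated
  -> R1 @ bar 7 tick 0 v(0, 2): B2/B3 P8 -> C3/C4 P8 similar
  -> R8 @ bar 7 tick 0 v(0, 2): penult P8 not 3rd/6th
  -> R2 @ bar 8 tick 0 v(0, 1): C3/A3 M6 -> D3/D4 P8 similar
  -> R6 @ bar 8 tick 3 v(0, 2): closes on m3

(0, 0, R5, (0, 2))
(1, 0, R4, (0, 2))
(2, 0, R4, (0, 1))
(4, 0, R2, (1, 2))
(4, 0, R7, (1,))
(5, 0, R2, (0, 2))
(6, 0, R1, (0, 2))
(6, 0, R4, (0, 1))
(7, 0, R1, (0, 2))
(7, 0, R8, (0, 2))
(8, 0, R2, (0, 1))
(8, 3, R6, (0, 2))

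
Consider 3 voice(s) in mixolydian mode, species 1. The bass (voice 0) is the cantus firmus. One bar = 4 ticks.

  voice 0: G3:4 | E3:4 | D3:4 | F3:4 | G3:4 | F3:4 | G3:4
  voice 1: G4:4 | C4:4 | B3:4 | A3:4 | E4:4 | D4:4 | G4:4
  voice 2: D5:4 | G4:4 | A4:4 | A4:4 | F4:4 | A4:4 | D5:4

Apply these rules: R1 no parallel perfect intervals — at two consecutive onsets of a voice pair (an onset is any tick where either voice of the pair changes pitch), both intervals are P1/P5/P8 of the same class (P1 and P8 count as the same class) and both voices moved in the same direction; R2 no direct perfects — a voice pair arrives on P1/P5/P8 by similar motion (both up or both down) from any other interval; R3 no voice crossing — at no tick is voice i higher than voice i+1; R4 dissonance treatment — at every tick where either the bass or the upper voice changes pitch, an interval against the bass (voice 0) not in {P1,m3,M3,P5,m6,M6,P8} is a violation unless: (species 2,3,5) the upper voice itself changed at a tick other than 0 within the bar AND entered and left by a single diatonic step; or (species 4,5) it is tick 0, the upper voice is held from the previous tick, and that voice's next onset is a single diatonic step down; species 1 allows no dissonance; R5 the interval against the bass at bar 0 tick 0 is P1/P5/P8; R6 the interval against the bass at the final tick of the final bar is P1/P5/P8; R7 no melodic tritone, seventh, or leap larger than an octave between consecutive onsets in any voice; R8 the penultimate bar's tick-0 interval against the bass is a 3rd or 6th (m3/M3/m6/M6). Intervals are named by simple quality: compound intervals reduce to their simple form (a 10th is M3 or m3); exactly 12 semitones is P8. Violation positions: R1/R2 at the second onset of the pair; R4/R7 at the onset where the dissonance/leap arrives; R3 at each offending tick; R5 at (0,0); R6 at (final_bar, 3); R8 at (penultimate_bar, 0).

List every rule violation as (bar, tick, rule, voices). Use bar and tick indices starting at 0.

bar 0: v0=G3 v1=G4 v2=D5 downbeat P5
bar 1: v0=E3 v1=C4 v2=G4 downbeat m3
bar 2: v0=D3 v1=B3 v2=A4 downbeat P5
bar 3: v0=F3 v1=A3 v2=A4 downbeat M3
bar 4: v0=G3 v1=E4 v2=F4 downbeat m7
bar 5: v0=F3 v1=D4 v2=A4 downbeat M3
bar 6: v0=G3 v1=G4 v2=D5 downbeat P5
  -> R1 @ bar 1 tick 0 v(1, 2): G4/D5 P5 -> C4/G4 P5 similar
  -> R4 @ bar 4 tick 0 v(0, 2): G3/F4 m7 untreated
  -> R1 @ bar 6 tick 0 v(1, 2): D4/A4 P5 -> G4/D5 P5 similar
  -> R2 @ bar 6 tick 0 v(0, 1): F3/D4 M6 -> G3/G4 P8 similar
  -> R2 @ bar 6 tick 0 v(0, 2): F3/A4 M3 -> G3/D5 P5 similar

(1, 0, R1, (1, 2))
(4, 0, R4, (0, 2))
(6, 0, R1, (1, 2))
(6, 0, R2, (0, 1))
(6, 0, R2, (0, 2))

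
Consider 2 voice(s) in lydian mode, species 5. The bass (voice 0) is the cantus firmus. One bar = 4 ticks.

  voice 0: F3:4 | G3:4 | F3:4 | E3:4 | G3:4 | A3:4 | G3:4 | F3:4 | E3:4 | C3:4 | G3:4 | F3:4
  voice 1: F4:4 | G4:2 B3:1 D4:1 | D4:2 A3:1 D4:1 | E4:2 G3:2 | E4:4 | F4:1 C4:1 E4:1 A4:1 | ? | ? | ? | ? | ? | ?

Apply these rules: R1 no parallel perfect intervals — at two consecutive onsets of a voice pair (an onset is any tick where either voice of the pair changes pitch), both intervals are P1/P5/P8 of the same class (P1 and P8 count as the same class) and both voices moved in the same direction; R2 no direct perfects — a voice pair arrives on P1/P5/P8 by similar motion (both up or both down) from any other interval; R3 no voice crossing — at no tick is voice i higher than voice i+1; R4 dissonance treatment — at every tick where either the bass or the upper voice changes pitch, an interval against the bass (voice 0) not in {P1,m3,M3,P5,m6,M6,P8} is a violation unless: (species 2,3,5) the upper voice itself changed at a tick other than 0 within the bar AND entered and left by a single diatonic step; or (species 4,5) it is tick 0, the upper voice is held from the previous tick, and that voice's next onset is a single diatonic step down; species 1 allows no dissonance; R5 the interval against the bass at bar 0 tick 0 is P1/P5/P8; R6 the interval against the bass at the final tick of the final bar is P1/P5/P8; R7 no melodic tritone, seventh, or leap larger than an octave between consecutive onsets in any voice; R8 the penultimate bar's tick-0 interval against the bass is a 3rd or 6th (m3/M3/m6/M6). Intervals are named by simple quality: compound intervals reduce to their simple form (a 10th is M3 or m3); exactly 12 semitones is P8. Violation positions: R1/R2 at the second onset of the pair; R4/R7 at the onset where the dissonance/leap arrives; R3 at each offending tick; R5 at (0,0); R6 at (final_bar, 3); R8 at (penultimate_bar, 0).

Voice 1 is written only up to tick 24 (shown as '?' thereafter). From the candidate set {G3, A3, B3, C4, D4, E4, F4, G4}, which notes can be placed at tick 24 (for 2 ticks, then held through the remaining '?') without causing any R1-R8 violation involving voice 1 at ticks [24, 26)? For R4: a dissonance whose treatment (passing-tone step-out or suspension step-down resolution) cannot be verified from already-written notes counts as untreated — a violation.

{E4}

G3: violates R1,R7
A3: violates R4
B3: violates R7
C4: violates R4
D4: violates R2
E4: legal
F4: violates R4
G4: violates R1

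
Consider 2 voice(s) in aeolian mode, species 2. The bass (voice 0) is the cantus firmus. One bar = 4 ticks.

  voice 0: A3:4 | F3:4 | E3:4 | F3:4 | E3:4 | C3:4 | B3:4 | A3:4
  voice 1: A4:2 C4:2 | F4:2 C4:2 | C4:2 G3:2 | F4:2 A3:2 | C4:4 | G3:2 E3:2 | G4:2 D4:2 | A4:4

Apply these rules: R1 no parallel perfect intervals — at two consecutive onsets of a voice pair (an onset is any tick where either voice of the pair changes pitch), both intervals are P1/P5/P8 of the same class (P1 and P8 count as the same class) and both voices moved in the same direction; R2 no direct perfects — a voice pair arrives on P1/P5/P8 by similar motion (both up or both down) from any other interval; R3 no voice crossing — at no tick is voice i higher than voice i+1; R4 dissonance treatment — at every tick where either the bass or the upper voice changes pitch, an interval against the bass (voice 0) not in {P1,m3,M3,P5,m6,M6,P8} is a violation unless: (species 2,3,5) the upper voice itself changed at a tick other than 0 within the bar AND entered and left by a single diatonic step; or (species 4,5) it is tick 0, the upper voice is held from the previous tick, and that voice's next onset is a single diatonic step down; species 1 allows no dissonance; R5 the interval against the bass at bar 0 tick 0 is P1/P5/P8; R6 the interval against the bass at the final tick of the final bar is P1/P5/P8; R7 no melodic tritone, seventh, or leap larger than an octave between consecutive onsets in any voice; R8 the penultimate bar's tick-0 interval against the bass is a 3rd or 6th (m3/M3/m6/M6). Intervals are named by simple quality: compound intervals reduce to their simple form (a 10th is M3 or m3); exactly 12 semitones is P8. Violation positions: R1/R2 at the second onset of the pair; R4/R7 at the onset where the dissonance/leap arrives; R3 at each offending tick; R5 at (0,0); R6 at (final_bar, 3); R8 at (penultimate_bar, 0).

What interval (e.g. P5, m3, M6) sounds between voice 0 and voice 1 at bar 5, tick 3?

M3

voice 0=C3 voice 1=E3 -> M3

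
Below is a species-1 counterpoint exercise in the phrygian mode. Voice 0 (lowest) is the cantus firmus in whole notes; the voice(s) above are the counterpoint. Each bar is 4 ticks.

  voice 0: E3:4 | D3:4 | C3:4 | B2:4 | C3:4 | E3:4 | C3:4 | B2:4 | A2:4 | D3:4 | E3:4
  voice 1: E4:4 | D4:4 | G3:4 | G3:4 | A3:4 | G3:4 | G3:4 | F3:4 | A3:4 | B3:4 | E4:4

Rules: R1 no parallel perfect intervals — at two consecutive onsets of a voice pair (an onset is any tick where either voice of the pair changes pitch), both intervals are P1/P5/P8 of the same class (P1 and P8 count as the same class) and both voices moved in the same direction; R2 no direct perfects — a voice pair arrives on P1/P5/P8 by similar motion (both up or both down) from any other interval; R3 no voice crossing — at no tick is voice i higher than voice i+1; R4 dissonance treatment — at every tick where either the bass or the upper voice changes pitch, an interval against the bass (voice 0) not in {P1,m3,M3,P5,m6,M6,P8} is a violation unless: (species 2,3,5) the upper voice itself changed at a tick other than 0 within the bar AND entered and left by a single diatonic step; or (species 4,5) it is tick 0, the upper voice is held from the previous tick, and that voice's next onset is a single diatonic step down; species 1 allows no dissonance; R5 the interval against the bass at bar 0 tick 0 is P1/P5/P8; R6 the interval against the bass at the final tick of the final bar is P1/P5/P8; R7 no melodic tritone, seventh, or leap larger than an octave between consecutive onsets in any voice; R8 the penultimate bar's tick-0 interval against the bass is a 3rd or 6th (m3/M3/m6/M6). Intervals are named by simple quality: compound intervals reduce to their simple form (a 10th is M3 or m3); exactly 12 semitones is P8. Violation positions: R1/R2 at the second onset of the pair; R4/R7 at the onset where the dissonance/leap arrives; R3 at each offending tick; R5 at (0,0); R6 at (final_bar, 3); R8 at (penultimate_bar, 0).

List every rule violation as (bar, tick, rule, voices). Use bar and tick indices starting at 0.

bar 0: v0=E3 v1=E4 downbeat P8
bar 1: v0=D3 v1=D4 downbeat P8
bar 2: v0=C3 v1=G3 downbeat P5
bar 3: v0=B2 v1=G3 downbeat m6
bar 4: v0=C3 v1=A3 downbeat M6
bar 5: v0=E3 v1=G3 downbeat m3
bar 6: v0=C3 v1=G3 downbeat P5
bar 7: v0=B2 v1=F3 downbeat TT
bar 8: v0=A2 v1=A3 downbeat P8
bar 9: v0=D3 v1=B3 downbeat M6
bar 10: v0=E3 v1=E4 downbeat P8
  -> R1 @ bar 1 tick 0 v(0, 1): E3/E4 P8 -> D3/D4 P8 similar
  -> R2 @ bar 2 tick 0 v(0, 1): D3/D4 P8 -> C3/G3 P5 similar
  -> R4 @ bar 7 tick 0 v(0, 1): B2/F3 TT untreated
  -> R2 @ bar 10 tick 0 v(0, 1): D3/B3 M6 -> E3/E4 P8 similar

(1, 0, R1, (0, 1))
(2, 0, R2, (0, 1))
(7, 0, R4, (0, 1))
(10, 0, R2, (0, 1))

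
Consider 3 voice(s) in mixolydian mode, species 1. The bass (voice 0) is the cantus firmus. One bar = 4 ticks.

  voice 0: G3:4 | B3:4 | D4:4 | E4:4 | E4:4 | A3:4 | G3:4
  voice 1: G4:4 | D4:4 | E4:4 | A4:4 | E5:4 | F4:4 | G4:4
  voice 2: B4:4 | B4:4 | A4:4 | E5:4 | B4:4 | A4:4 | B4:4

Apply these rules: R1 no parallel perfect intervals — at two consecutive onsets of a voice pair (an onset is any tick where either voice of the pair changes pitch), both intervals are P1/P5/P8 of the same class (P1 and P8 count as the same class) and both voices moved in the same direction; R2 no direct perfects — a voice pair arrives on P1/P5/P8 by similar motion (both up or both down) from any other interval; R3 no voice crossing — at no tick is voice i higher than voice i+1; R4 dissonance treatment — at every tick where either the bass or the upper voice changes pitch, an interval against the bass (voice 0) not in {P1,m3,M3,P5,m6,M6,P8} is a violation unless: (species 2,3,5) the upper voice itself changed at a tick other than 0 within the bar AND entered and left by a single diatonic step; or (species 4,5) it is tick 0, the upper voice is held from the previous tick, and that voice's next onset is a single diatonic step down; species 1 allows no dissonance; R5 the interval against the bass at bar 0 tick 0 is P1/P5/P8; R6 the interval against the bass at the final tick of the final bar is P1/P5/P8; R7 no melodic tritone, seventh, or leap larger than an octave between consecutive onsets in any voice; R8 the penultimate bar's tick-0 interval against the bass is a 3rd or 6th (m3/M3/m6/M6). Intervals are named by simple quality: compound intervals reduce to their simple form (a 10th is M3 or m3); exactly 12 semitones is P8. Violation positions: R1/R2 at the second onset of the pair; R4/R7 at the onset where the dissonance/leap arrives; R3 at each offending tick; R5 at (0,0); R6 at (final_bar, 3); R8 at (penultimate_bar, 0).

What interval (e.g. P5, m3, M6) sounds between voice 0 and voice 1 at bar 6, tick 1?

P8

voice 0=G3 voice 1=G4 -> P8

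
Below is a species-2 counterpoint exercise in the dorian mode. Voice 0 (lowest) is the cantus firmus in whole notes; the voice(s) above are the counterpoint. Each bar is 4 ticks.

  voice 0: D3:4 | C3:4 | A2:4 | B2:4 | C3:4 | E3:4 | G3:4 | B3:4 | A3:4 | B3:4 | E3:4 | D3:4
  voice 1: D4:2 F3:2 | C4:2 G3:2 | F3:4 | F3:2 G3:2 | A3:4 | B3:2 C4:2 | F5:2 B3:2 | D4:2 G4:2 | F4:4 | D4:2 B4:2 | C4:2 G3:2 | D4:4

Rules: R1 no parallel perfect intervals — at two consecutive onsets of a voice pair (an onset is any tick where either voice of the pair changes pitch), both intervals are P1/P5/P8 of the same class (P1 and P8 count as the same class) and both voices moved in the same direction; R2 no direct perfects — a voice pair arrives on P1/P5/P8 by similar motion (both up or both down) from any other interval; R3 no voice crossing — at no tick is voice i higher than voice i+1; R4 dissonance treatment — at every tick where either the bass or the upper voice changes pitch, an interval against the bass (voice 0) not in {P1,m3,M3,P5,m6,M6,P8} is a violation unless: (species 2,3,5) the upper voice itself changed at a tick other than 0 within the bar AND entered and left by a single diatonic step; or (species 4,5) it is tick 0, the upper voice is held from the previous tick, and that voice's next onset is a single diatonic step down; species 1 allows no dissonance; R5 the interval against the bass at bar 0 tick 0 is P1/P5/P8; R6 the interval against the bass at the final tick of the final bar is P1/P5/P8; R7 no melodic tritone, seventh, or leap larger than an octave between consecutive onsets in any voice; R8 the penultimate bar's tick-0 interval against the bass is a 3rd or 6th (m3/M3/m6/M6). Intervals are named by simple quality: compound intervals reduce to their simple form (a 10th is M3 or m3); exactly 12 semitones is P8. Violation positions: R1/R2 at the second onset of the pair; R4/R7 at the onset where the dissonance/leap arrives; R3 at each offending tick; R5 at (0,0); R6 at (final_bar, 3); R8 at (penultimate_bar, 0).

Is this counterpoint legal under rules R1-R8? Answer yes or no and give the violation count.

No (6 violations)

bar 0: v0=D3 v1=D4 (P8)
bar 1: v0=C3 v1=C4 (P8)
bar 2: v0=A2 v1=F3 (m6)
bar 3: v0=B2 v1=F3 (TT)
bar 4: v0=C3 v1=A3 (M6)
bar 5: v0=E3 v1=B3 (P5)
bar 6: v0=G3 v1=F5 (m7)
bar 7: v0=B3 v1=D4 (m3)
bar 8: v0=A3 v1=F4 (m6)
bar 9: v0=B3 v1=D4 (m3)
bar 10: v0=E3 v1=C4 (m6)
bar 11: v0=D3 v1=D4 (P8)
  R4 @ bar3.0: B2/F3 TT untreated
  R2 @ bar5.0: C3/A3 M6 -> E3/B3 P5 similar
  R4 @ bar6.0: G3/F5 m7 untreated
  R7 @ bar6.0: C4->F5 leap 17st
  R7 @ bar6.2: F5->B3 leap 18st
  R7 @ bar10.0: B4->C4 leap 11st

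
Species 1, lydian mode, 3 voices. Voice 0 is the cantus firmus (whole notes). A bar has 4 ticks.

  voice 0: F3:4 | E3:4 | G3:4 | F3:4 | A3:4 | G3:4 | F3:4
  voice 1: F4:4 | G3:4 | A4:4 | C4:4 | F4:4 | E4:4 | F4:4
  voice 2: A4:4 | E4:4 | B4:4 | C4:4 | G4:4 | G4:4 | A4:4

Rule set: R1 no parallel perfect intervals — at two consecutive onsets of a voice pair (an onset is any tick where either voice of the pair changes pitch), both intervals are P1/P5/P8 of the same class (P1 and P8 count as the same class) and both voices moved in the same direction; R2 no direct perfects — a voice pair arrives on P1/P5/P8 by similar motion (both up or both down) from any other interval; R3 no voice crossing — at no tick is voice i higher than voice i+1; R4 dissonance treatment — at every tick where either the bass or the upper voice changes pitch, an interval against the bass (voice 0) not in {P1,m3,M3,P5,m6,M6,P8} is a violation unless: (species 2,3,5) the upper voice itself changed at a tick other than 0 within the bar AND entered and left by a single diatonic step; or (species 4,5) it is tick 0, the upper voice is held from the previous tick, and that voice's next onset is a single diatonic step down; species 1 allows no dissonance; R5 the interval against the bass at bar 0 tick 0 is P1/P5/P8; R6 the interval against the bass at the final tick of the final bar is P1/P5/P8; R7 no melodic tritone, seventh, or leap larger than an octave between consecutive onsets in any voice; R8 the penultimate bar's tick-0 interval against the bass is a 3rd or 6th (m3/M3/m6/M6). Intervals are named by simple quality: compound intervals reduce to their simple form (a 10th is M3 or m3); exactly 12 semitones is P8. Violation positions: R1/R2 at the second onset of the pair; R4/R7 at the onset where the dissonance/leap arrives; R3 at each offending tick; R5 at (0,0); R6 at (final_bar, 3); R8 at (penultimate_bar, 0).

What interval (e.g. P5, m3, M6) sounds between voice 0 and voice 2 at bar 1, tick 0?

P8

voice 0=E3 voice 2=E4 -> P8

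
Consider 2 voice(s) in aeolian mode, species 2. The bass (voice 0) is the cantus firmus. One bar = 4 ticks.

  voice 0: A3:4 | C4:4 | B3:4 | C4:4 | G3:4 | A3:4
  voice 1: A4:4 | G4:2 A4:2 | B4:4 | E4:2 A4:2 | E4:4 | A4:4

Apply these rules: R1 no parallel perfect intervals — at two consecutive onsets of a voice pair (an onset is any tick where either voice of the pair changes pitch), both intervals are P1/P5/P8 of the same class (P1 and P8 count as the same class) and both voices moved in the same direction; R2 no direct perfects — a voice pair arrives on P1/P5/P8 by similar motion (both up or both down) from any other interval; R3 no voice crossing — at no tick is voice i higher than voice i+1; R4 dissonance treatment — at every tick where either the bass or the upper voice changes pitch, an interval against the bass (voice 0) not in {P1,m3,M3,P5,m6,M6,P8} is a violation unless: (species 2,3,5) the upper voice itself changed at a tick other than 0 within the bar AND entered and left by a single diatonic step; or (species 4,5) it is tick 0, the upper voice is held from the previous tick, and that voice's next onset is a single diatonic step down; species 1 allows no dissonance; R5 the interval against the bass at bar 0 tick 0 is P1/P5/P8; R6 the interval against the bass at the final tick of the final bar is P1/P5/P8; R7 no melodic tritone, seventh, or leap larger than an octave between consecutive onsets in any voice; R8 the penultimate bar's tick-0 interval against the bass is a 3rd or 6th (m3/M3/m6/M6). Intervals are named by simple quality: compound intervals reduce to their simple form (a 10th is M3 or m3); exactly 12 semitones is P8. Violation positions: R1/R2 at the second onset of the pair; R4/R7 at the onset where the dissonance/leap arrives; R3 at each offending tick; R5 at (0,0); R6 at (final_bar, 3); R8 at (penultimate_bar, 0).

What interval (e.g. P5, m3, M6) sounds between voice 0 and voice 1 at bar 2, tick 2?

voice 0=B3 voice 1=B4 -> P8

P8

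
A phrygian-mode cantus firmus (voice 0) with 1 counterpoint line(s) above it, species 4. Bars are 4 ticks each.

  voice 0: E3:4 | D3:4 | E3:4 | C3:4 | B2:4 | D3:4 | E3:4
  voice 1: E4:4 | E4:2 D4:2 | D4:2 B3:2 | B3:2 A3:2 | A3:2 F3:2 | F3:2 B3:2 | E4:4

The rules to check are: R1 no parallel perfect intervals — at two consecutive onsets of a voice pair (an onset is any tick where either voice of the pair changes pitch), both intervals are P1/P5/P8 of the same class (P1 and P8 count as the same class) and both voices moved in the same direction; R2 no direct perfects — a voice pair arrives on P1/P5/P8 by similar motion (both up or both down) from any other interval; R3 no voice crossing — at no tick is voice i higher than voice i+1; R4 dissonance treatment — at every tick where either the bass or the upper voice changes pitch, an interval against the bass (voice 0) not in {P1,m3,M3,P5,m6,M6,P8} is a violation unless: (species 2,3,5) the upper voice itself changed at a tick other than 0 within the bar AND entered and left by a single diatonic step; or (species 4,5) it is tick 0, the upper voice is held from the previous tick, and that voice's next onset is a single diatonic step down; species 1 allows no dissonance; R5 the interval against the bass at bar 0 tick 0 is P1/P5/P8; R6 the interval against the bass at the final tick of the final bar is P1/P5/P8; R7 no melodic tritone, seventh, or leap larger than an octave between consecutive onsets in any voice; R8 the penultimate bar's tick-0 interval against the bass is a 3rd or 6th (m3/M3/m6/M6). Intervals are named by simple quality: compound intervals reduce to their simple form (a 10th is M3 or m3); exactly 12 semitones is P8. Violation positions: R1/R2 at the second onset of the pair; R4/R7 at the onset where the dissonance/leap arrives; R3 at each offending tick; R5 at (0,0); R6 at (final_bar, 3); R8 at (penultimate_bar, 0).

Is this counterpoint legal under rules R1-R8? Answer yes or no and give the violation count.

No (5 violations)

bar 0: v0=E3 v1=E4 (P8)
bar 1: v0=D3 v1=E4 (M2)
bar 2: v0=E3 v1=D4 (m7)
bar 3: v0=C3 v1=B3 (M7)
bar 4: v0=B2 v1=A3 (m7)
bar 5: v0=D3 v1=F3 (m3)
bar 6: v0=E3 v1=E4 (P8)
  R4 @ bar2.0: E3/D4 m7 untreated
  R4 @ bar4.0: B2/A3 m7 untreated
  R4 @ bar4.2: B2/F3 TT untreated
  R7 @ bar5.2: F3->B3 leap 6st
  R2 @ bar6.0: D3/B3 M6 -> E3/E4 P8 similar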